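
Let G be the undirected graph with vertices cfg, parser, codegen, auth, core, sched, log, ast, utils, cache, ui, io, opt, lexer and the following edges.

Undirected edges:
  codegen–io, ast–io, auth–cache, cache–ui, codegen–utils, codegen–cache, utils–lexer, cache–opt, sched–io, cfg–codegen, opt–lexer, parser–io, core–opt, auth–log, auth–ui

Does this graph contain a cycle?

DFS, tracking each vertex's parent; an edge to a visited non-parent vertex closes a cycle.
Start from sched:
visit sched (parent –)
  visit io (parent sched)
    visit ast (parent io)
      ast–io: parent, skip
    io–sched: parent, skip
    visit parser (parent io)
      parser–io: parent, skip
    visit codegen (parent io)
      codegen–io: parent, skip
      visit utils (parent codegen)
        utils–codegen: parent, skip
        visit lexer (parent utils)
          visit opt (parent lexer)
            visit cache (parent opt)
              visit auth (parent cache)
                visit log (parent auth)
                  log–auth: parent, skip
                visit ui (parent auth)
                  ui–cache: cache visited and ≠ parent → cycle
Cycle: cache – auth – ui – cache.

Yes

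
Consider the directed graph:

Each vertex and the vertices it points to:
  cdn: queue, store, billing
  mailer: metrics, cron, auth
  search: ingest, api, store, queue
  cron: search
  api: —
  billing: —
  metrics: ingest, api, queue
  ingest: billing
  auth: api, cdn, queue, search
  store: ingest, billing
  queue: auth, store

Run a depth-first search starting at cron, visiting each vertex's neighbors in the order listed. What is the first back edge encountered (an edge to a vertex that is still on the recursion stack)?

cdn→queue

DFS from cron (visiting each vertex's neighbors in the order listed); mark gray on enter, black on exit:
cron gray
  search gray
    ingest gray
      billing gray
      billing black
    ingest black
    api gray
    api black
    store gray
      store→ingest: ingest black — skip
      store→billing: billing black — skip
    store black
    queue gray
      auth gray
        auth→api: api black — skip
        cdn gray
          cdn→queue: queue is gray → back edge
First back edge: cdn → queue.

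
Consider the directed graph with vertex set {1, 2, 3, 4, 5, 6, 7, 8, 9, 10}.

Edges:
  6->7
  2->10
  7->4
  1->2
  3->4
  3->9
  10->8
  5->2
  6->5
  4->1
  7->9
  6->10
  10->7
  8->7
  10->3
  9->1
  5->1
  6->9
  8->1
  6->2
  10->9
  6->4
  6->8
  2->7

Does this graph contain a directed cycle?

DFS with white/gray/black marking, starting from 9:
9 gray
  1 gray
    2 gray
      10 gray
        7 gray
          4 gray
            4→1: 1 is gray → back edge
Back edge found, so a cycle exists: 1 → 2 → 10 → 7 → 4 → 1.

Yes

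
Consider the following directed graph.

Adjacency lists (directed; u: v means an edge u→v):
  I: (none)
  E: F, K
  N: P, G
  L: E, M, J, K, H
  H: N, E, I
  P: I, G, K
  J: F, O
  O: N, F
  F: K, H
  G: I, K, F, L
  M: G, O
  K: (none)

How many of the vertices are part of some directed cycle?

A vertex is on a directed cycle iff it belongs to a strongly connected component of size ≥ 2 (or has a self-loop).
The vertices on cycles are {E, F, G, H, J, L, M, N, O, P} — 10 in total.

10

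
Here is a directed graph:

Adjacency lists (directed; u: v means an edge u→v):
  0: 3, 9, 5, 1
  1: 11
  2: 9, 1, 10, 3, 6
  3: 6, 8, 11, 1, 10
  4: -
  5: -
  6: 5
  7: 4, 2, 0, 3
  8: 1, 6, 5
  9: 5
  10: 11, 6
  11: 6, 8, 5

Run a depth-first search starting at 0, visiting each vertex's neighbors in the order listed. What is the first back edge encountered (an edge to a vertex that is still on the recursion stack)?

DFS from 0 (visiting each vertex's neighbors in the order listed); mark gray on enter, black on exit:
0 gray
  3 gray
    6 gray
      5 gray
      5 black
    6 black
    8 gray
      1 gray
        11 gray
          11→6: 6 black — skip
          11→8: 8 is gray → back edge
First back edge: 11 → 8.

11→8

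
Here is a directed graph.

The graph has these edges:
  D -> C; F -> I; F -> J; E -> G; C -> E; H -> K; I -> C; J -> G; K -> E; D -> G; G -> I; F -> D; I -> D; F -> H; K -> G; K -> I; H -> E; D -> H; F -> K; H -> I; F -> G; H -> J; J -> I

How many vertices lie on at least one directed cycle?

8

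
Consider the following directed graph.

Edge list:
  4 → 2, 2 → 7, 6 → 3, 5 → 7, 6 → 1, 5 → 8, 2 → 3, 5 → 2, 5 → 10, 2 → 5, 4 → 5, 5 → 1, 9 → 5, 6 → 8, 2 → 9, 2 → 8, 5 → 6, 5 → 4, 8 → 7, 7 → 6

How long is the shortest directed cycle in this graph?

2

For each vertex v, BFS finds the shortest path from v back to v.
The shortest such closed walk is 5 → 4 → 5, length 2.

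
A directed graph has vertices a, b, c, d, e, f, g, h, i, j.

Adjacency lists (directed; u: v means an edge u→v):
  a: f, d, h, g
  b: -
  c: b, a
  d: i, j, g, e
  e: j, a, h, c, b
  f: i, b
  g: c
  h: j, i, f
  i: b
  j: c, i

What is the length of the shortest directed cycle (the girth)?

3

For each vertex v, BFS finds the shortest path from v back to v.
The shortest such closed walk is a → d → e → a, length 3.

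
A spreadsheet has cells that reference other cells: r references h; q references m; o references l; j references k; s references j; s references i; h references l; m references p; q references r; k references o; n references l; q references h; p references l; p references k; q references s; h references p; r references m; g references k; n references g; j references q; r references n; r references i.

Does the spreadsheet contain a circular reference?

DFS with white/gray/black marking, starting from p:
p gray
  k gray
    o gray
      l gray
      l black
    o black
  k black
  p→l: l black — skip
p black
g gray
  g→k: k black — skip
g black
h gray
  h→p: p black — skip
  h→l: l black — skip
h black
i gray
i black
j gray
  j→k: k black — skip
  q gray
    r gray
      r→i: i black — skip
      r→h: h black — skip
      n gray
        n→g: g black — skip
        n→l: l black — skip
      n black
      m gray
        m→p: p black — skip
      m black
    r black
    q→h: h black — skip
    s gray
      s→j: j is gray → back edge
Back edge found, so a cycle exists: j → q → s → j.

Yes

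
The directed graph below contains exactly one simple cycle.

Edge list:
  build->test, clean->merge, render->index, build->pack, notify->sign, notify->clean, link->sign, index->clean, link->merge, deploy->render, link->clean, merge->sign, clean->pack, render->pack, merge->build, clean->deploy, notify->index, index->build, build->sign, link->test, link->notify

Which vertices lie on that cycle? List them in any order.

clean, index, deploy, render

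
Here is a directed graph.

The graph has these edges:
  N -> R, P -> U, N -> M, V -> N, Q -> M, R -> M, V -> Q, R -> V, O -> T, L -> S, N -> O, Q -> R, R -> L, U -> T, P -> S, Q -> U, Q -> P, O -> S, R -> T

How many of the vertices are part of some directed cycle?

4

A vertex is on a directed cycle iff it belongs to a strongly connected component of size ≥ 2 (or has a self-loop).
The vertices on cycles are {N, Q, R, V} — 4 in total.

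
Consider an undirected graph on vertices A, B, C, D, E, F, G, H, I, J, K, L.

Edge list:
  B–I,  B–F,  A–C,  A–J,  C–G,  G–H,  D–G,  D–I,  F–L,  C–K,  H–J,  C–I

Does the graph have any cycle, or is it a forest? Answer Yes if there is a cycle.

Yes

DFS, tracking each vertex's parent; an edge to a visited non-parent vertex closes a cycle.
Start from K:
visit K (parent –)
  visit C (parent K)
    C–K: parent, skip
    visit A (parent C)
      A–C: parent, skip
      visit J (parent A)
        J–A: parent, skip
        visit H (parent J)
          visit G (parent H)
            G–C: C visited and ≠ parent → cycle
Cycle: C – A – J – H – G – C.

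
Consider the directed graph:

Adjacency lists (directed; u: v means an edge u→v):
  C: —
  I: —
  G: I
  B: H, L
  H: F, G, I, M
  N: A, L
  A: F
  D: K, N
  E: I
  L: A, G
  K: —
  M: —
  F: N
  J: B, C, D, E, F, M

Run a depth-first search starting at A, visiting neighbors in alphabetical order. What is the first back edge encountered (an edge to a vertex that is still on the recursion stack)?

N→A

DFS from A (visiting neighbors in alphabetical order); mark gray on enter, black on exit:
A gray
  F gray
    N gray
      N→A: A is gray → back edge
First back edge: N → A.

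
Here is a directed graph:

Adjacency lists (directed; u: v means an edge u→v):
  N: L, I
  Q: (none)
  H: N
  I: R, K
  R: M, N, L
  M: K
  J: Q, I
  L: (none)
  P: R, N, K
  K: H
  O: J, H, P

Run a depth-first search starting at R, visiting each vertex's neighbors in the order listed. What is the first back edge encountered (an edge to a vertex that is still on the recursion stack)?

I->R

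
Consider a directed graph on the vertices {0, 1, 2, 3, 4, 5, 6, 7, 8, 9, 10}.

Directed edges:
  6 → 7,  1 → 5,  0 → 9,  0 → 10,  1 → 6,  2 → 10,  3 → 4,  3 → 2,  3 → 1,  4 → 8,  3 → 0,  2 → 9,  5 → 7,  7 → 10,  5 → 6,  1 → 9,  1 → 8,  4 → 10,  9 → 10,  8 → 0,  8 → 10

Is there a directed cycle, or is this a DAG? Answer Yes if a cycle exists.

No

DFS with white/gray/black marking, starting from 1:
1 gray
  9 gray
    10 gray
    10 black
  9 black
  8 gray
    8→10: 10 black — skip
    0 gray
      0→10: 10 black — skip
      0→9: 9 black — skip
    0 black
  8 black
  6 gray
    7 gray
      7→10: 10 black — skip
    7 black
  6 black
  5 gray
    5→6: 6 black — skip
    5→7: 7 black — skip
  5 black
1 black
2 gray
  2→10: 10 black — skip
  2→9: 9 black — skip
2 black
3 gray
  3→1: 1 black — skip
  3→2: 2 black — skip
  4 gray
    4→8: 8 black — skip
    4→10: 10 black — skip
  4 black
  3→0: 0 black — skip
3 black
Every edge goes to a white or black vertex — no back edge, so the graph is acyclic.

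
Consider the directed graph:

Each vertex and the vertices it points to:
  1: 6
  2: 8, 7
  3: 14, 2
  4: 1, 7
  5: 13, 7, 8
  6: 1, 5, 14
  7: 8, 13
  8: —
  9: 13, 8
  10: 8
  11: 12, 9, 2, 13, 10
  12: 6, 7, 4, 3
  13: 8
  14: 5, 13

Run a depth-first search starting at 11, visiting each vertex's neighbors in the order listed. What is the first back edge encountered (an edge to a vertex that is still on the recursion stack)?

1->6

DFS from 11 (visiting each vertex's neighbors in the order listed); mark gray on enter, black on exit:
11 gray
  12 gray
    6 gray
      1 gray
        1→6: 6 is gray → back edge
First back edge: 1 → 6.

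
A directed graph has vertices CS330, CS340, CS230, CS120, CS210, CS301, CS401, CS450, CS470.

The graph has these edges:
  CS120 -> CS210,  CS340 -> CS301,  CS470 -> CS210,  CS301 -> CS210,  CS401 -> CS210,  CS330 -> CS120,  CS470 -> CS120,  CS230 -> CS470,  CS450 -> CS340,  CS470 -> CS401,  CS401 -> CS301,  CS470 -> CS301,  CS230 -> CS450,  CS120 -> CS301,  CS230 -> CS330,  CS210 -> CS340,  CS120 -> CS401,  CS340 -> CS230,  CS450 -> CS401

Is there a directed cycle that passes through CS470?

Yes

CS470 is on a cycle iff CS470 can reach itself via ≥1 edge.
CS470 → CS210 → CS340 → CS230 → CS470 — yes.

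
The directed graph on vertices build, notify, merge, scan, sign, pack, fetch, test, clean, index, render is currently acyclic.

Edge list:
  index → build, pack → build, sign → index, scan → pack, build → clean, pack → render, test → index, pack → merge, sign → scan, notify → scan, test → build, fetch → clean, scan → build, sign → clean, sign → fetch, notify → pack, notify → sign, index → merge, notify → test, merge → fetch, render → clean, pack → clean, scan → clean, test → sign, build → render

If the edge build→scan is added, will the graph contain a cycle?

Adding build→scan creates a cycle iff scan can already reach build.
Path from scan: scan → build.
So scan → … → build → scan is a cycle.

Yes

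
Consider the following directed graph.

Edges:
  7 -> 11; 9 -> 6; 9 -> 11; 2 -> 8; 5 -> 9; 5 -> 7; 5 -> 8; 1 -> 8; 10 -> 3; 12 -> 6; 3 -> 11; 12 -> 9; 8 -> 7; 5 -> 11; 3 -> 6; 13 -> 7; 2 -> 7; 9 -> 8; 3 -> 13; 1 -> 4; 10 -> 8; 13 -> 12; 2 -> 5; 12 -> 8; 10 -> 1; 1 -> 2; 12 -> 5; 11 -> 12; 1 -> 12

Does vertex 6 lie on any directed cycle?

6 lies on a cycle iff there is a path from 6 back to itself.
Exploring from 6, it never reaches itself; equivalently, its strongly connected component is a singleton.

No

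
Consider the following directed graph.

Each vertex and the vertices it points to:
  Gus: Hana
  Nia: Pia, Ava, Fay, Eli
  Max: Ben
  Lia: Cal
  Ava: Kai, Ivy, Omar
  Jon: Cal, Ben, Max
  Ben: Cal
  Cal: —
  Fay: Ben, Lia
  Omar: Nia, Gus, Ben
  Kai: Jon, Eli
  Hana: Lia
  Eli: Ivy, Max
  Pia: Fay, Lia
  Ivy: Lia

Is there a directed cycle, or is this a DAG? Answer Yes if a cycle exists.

DFS with white/gray/black marking, starting from Kai:
Kai gray
  Jon gray
    Cal gray
    Cal black
    Ben gray
      Ben→Cal: Cal black — skip
    Ben black
    Max gray
      Max→Ben: Ben black — skip
    Max black
  Jon black
  Eli gray
    Ivy gray
      Lia gray
        Lia→Cal: Cal black — skip
      Lia black
    Ivy black
    Eli→Max: Max black — skip
  Eli black
Kai black
Gus gray
  Hana gray
    Hana→Lia: Lia black — skip
  Hana black
Gus black
Nia gray
  Pia gray
    Fay gray
      Fay→Ben: Ben black — skip
      Fay→Lia: Lia black — skip
    Fay black
    Pia→Lia: Lia black — skip
  Pia black
  Ava gray
    Ava→Kai: Kai black — skip
    Ava→Ivy: Ivy black — skip
    Omar gray
      Omar→Nia: Nia is gray → back edge
Back edge found, so a cycle exists: Nia → Ava → Omar → Nia.

Yes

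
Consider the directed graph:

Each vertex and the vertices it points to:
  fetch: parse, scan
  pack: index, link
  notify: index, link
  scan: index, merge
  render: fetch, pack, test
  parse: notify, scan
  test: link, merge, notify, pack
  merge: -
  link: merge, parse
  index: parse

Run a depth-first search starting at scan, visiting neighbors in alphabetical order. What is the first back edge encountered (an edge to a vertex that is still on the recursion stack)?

DFS from scan (visiting neighbors in alphabetical order); mark gray on enter, black on exit:
scan gray
  index gray
    parse gray
      notify gray
        notify→index: index is gray → back edge
First back edge: notify → index.

notify→index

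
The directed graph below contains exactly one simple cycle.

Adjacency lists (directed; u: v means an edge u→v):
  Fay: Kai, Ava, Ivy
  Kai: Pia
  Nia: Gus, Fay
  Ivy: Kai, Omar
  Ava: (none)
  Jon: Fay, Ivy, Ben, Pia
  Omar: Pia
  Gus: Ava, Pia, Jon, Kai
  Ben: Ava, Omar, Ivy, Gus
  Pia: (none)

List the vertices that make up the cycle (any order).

Ben, Gus, Jon

DFS with gray/black marking from Gus:
Gus gray
  Ava gray
  Ava black
  Pia gray
  Pia black
  Jon gray
    Fay gray
      Kai gray
        Kai→Pia: Pia black — skip
      Kai black
      Fay→Ava: Ava black — skip
      Ivy gray
        Ivy→Kai: Kai black — skip
        Omar gray
          Omar→Pia: Pia black — skip
        Omar black
      Ivy black
    Fay black
    Jon→Ivy: Ivy black — skip
    Ben gray
      Ben→Ava: Ava black — skip
      Ben→Omar: Omar black — skip
      Ben→Ivy: Ivy black — skip
      Ben→Gus: Gus is gray → back edge
Back edge closes the cycle Gus → Jon → Ben → Gus; its vertices are {Ben, Gus, Jon}.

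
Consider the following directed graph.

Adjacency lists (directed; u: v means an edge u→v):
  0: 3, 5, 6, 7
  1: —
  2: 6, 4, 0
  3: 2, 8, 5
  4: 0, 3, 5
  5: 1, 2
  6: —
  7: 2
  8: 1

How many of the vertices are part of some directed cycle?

6

A vertex is on a directed cycle iff it belongs to a strongly connected component of size ≥ 2 (or has a self-loop).
The vertices on cycles are {0, 2, 3, 4, 5, 7} — 6 in total.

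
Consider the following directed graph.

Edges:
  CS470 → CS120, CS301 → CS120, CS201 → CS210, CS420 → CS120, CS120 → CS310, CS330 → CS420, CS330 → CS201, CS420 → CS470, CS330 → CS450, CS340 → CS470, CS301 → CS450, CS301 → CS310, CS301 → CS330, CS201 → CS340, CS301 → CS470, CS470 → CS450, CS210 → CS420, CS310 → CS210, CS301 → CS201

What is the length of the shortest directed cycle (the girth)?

4

For each vertex v, BFS finds the shortest path from v back to v.
The shortest such closed walk is CS310 → CS210 → CS420 → CS120 → CS310, length 4.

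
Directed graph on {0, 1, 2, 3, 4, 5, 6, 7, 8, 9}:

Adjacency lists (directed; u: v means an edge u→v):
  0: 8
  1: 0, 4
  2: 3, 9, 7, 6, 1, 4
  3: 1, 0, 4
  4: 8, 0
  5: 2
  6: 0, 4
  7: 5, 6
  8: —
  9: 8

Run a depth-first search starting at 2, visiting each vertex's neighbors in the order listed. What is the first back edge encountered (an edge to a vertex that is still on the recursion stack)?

5->2

DFS from 2 (visiting each vertex's neighbors in the order listed); mark gray on enter, black on exit:
2 gray
  3 gray
    1 gray
      0 gray
        8 gray
        8 black
      0 black
      4 gray
        4→8: 8 black — skip
        4→0: 0 black — skip
      4 black
    1 black
    3→0: 0 black — skip
    3→4: 4 black — skip
  3 black
  9 gray
    9→8: 8 black — skip
  9 black
  7 gray
    5 gray
      5→2: 2 is gray → back edge
First back edge: 5 → 2.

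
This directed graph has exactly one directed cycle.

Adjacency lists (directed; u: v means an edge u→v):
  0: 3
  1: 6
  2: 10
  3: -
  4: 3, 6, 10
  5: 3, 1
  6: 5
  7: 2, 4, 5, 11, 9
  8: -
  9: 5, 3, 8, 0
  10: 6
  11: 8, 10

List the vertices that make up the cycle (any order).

1, 5, 6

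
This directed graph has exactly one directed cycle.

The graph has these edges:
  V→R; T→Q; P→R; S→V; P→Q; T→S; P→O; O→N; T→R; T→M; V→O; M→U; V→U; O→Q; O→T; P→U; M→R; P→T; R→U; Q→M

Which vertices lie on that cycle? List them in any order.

DFS with gray/black marking from O:
O gray
  Q gray
    M gray
      U gray
      U black
      R gray
        R→U: U black — skip
      R black
    M black
  Q black
  N gray
  N black
  T gray
    S gray
      V gray
        V→O: O is gray → back edge
Back edge closes the cycle O → T → S → V → O; its vertices are {O, S, T, V}.

O, S, T, V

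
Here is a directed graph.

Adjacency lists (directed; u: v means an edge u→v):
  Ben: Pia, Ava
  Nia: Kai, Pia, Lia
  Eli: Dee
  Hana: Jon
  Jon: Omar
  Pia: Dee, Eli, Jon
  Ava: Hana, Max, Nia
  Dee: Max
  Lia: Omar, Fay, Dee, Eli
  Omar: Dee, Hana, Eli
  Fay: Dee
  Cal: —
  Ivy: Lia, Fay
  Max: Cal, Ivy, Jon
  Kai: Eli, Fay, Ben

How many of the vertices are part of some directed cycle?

A vertex is on a directed cycle iff it belongs to a strongly connected component of size ≥ 2 (or has a self-loop).
The vertices on cycles are {Ava, Ben, Dee, Eli, Fay, Ivy, Jon, Kai, Lia, Max, Nia, Hana, Omar} — 13 in total.

13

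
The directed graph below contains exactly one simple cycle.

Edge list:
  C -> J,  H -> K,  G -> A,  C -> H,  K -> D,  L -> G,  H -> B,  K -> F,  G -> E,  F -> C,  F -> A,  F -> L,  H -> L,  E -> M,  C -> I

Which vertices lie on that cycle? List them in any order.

C, F, H, K

DFS with gray/black marking from H:
H gray
  B gray
  B black
  L gray
    G gray
      E gray
        M gray
        M black
      E black
      A gray
      A black
    G black
  L black
  K gray
    F gray
      C gray
        C→H: H is gray → back edge
Back edge closes the cycle H → K → F → C → H; its vertices are {C, F, H, K}.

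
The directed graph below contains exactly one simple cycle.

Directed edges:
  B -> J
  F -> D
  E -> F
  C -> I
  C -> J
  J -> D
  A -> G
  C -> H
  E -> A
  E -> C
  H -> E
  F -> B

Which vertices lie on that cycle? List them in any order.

C, E, H

DFS with gray/black marking from E:
E gray
  F gray
    B gray
      J gray
        D gray
        D black
      J black
    B black
    F→D: D black — skip
  F black
  C gray
    I gray
    I black
    H gray
      H→E: E is gray → back edge
Back edge closes the cycle E → C → H → E; its vertices are {C, E, H}.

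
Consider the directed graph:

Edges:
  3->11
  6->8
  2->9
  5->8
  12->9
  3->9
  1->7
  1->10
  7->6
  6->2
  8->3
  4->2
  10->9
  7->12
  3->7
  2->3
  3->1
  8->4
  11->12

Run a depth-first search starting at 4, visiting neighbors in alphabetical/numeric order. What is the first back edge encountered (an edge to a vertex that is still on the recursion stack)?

6->2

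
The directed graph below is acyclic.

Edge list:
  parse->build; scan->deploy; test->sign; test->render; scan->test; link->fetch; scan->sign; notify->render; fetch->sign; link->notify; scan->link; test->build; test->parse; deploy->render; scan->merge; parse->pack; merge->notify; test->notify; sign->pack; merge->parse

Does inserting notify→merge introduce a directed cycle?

Yes

Adding notify→merge creates a cycle iff merge can already reach notify.
Path from merge: merge → notify.
So merge → … → notify → merge is a cycle.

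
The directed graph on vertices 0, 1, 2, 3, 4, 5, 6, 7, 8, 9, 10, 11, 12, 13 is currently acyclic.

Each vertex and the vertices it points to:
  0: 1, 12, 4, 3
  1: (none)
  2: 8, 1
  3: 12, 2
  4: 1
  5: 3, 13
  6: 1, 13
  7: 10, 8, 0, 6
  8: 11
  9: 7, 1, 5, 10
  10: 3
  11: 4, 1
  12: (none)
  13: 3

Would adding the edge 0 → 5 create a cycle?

No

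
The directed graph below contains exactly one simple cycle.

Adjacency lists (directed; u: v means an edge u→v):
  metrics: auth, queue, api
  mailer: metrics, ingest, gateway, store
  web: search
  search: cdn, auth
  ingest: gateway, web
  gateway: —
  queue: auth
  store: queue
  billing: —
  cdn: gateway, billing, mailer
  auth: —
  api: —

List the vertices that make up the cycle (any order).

DFS with gray/black marking from cdn:
cdn gray
  gateway gray
  gateway black
  billing gray
  billing black
  mailer gray
    metrics gray
      auth gray
      auth black
      queue gray
        queue→auth: auth black — skip
      queue black
      api gray
      api black
    metrics black
    ingest gray
      ingest→gateway: gateway black — skip
      web gray
        search gray
          search→cdn: cdn is gray → back edge
Back edge closes the cycle cdn → mailer → ingest → web → search → cdn; its vertices are {cdn, web, ingest, mailer, search}.

cdn, web, ingest, mailer, search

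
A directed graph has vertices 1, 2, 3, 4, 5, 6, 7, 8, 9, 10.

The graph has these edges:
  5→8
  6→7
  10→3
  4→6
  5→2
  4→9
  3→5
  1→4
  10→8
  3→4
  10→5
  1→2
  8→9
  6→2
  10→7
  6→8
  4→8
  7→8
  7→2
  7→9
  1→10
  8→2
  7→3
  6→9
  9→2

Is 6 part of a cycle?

Yes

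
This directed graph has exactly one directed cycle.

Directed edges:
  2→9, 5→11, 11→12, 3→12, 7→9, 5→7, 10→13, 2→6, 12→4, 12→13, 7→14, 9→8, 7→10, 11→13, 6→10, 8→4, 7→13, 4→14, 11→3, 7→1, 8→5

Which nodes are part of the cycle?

5, 7, 8, 9

DFS with gray/black marking from 9:
9 gray
  8 gray
    4 gray
      14 gray
      14 black
    4 black
    5 gray
      11 gray
        12 gray
          12→4: 4 black — skip
          13 gray
          13 black
        12 black
        11→13: 13 black — skip
        3 gray
          3→12: 12 black — skip
        3 black
      11 black
      7 gray
        10 gray
          10→13: 13 black — skip
        10 black
        7→9: 9 is gray → back edge
Back edge closes the cycle 9 → 8 → 5 → 7 → 9; its vertices are {5, 7, 8, 9}.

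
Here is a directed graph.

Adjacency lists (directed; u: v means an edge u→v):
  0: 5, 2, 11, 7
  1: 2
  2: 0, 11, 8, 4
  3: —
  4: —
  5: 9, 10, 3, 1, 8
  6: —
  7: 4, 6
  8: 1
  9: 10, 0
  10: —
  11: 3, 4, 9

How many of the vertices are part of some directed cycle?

7

A vertex is on a directed cycle iff it belongs to a strongly connected component of size ≥ 2 (or has a self-loop).
The vertices on cycles are {0, 1, 2, 5, 8, 9, 11} — 7 in total.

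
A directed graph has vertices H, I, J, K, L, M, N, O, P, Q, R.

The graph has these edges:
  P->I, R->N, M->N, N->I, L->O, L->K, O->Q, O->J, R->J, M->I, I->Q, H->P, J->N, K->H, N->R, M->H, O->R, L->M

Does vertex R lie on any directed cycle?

Yes

R is on a cycle iff R can reach itself via ≥1 edge.
R → N → R — yes.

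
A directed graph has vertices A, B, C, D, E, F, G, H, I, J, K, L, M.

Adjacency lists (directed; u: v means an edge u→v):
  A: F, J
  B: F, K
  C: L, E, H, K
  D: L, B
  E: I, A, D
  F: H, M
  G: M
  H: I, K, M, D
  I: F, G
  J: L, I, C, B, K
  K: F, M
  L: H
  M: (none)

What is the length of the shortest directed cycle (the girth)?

For each vertex v, BFS finds the shortest path from v back to v.
The shortest such closed walk is L → H → D → L, length 3.

3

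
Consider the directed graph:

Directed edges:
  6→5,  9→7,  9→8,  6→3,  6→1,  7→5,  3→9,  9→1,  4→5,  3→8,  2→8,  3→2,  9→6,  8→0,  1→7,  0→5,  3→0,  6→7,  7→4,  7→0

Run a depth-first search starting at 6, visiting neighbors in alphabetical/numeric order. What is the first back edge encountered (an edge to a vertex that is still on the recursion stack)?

9->6

DFS from 6 (visiting neighbors in alphabetical/numeric order); mark gray on enter, black on exit:
6 gray
  1 gray
    7 gray
      0 gray
        5 gray
        5 black
      0 black
      4 gray
        4→5: 5 black — skip
      4 black
      7→5: 5 black — skip
    7 black
  1 black
  3 gray
    3→0: 0 black — skip
    2 gray
      8 gray
        8→0: 0 black — skip
      8 black
    2 black
    3→8: 8 black — skip
    9 gray
      9→1: 1 black — skip
      9→6: 6 is gray → back edge
First back edge: 9 → 6.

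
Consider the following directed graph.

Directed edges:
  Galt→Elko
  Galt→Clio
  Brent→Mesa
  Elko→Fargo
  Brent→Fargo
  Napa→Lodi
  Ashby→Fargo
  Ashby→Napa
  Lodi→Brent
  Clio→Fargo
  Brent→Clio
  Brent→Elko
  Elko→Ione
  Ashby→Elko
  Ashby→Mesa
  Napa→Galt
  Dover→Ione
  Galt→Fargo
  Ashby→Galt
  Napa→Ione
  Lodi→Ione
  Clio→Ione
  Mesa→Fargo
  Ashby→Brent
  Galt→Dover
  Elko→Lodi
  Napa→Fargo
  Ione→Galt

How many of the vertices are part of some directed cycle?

7

A vertex is on a directed cycle iff it belongs to a strongly connected component of size ≥ 2 (or has a self-loop).
The vertices on cycles are {Clio, Elko, Galt, Ione, Lodi, Brent, Dover} — 7 in total.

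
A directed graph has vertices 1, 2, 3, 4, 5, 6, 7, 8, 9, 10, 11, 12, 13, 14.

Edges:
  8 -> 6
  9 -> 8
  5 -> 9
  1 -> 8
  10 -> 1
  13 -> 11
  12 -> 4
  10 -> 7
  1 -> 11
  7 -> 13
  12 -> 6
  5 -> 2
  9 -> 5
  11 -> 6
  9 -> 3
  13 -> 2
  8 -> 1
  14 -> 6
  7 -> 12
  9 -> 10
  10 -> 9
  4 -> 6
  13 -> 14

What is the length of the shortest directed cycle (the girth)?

For each vertex v, BFS finds the shortest path from v back to v.
The shortest such closed walk is 9 → 5 → 9, length 2.

2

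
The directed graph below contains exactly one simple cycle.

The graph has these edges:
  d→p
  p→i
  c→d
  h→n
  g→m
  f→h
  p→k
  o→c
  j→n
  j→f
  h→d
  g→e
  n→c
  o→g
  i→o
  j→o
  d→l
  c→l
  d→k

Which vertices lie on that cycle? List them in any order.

DFS with gray/black marking from o:
o gray
  g gray
    e gray
    e black
    m gray
    m black
  g black
  c gray
    l gray
    l black
    d gray
      p gray
        i gray
          i→o: o is gray → back edge
Back edge closes the cycle o → c → d → p → i → o; its vertices are {c, d, i, o, p}.

c, d, i, o, p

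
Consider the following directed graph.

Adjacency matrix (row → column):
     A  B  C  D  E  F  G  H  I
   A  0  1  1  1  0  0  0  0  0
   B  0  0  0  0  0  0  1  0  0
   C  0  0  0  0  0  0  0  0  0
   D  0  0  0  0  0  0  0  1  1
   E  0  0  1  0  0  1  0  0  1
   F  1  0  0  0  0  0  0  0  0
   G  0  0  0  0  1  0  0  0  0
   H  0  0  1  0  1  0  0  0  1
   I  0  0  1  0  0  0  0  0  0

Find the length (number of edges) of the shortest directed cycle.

For each vertex v, BFS finds the shortest path from v back to v.
The shortest such closed walk is A → D → H → E → F → A, length 5.

5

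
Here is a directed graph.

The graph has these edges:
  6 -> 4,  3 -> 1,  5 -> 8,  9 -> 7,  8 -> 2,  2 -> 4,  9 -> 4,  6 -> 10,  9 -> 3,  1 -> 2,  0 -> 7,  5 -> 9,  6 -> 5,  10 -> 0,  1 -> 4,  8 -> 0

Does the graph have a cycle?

DFS with white/gray/black marking, starting from 8:
8 gray
  2 gray
    4 gray
    4 black
  2 black
  0 gray
    7 gray
    7 black
  0 black
8 black
1 gray
  1→2: 2 black — skip
  1→4: 4 black — skip
1 black
3 gray
  3→1: 1 black — skip
3 black
5 gray
  9 gray
    9→7: 7 black — skip
    9→3: 3 black — skip
    9→4: 4 black — skip
  9 black
  5→8: 8 black — skip
5 black
6 gray
  10 gray
    10→0: 0 black — skip
  10 black
  6→4: 4 black — skip
  6→5: 5 black — skip
6 black
Every edge goes to a white or black vertex — no back edge, so the graph is acyclic.

No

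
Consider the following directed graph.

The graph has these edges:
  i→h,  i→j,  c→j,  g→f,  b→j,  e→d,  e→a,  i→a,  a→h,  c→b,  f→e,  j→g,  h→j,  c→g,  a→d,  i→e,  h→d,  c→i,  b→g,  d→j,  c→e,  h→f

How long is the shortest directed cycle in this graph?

4

For each vertex v, BFS finds the shortest path from v back to v.
The shortest such closed walk is a → h → f → e → a, length 4.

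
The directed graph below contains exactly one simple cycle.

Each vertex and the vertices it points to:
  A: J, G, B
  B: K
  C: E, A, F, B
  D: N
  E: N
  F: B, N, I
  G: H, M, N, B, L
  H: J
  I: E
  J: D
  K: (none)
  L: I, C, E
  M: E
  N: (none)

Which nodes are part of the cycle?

A, C, G, L

DFS with gray/black marking from G:
G gray
  H gray
    J gray
      D gray
        N gray
        N black
      D black
    J black
  H black
  M gray
    E gray
      E→N: N black — skip
    E black
  M black
  G→N: N black — skip
  B gray
    K gray
    K black
  B black
  L gray
    I gray
      I→E: E black — skip
    I black
    C gray
      C→E: E black — skip
      A gray
        A→J: J black — skip
        A→G: G is gray → back edge
Back edge closes the cycle G → L → C → A → G; its vertices are {A, C, G, L}.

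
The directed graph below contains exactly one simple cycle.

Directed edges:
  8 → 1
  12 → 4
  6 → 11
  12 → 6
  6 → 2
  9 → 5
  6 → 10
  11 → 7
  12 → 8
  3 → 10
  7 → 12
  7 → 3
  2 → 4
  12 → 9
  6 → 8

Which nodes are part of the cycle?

6, 7, 11, 12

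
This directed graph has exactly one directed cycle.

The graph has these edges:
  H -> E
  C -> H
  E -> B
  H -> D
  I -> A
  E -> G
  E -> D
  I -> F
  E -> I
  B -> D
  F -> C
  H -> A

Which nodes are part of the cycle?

C, E, F, H, I

DFS with gray/black marking from H:
H gray
  D gray
  D black
  E gray
    G gray
    G black
    B gray
      B→D: D black — skip
    B black
    I gray
      A gray
      A black
      F gray
        C gray
          C→H: H is gray → back edge
Back edge closes the cycle H → E → I → F → C → H; its vertices are {C, E, F, H, I}.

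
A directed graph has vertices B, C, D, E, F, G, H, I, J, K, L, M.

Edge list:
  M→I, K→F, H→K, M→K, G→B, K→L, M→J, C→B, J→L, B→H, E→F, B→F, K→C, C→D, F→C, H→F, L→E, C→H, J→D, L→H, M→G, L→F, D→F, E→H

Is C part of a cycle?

C is on a cycle iff C can reach itself via ≥1 edge.
C → B → F → C — yes.

Yes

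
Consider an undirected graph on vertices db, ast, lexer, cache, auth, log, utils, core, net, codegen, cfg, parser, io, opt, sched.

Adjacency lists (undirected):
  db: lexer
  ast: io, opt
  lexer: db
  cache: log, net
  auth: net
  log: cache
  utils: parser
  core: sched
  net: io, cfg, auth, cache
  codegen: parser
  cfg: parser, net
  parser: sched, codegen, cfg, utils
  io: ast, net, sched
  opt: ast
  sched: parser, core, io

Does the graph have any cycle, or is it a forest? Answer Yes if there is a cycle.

Yes

DFS, tracking each vertex's parent; an edge to a visited non-parent vertex closes a cycle.
Start from opt:
visit opt (parent –)
  visit ast (parent opt)
    visit io (parent ast)
      io–ast: parent, skip
      visit net (parent io)
        net–io: parent, skip
        visit cfg (parent net)
          visit parser (parent cfg)
            visit sched (parent parser)
              sched–parser: parent, skip
              visit core (parent sched)
                core–sched: parent, skip
              sched–io: io visited and ≠ parent → cycle
Cycle: io – net – cfg – parser – sched – io.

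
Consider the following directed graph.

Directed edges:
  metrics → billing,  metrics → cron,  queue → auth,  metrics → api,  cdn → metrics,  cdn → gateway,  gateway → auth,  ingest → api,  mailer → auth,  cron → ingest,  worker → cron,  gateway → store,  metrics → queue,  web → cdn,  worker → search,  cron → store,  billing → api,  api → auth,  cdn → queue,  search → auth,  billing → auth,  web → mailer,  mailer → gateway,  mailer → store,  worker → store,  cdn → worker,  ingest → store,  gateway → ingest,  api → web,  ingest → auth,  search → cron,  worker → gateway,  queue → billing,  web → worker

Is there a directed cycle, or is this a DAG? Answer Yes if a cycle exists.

Yes

DFS with white/gray/black marking, starting from search:
search gray
  cron gray
    ingest gray
      store gray
      store black
      api gray
        auth gray
        auth black
        web gray
          cdn gray
            gateway gray
              gateway→ingest: ingest is gray → back edge
Back edge found, so a cycle exists: ingest → api → web → cdn → gateway → ingest.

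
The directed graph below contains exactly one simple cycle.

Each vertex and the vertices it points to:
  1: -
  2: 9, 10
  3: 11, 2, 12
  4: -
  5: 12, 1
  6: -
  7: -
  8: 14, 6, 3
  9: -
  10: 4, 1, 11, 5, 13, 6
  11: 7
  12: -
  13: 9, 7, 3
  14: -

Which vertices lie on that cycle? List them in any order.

2, 3, 10, 13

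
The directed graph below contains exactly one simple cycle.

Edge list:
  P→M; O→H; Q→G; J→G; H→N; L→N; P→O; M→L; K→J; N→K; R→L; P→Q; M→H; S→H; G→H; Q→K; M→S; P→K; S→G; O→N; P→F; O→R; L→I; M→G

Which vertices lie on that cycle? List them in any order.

DFS with gray/black marking from H:
H gray
  N gray
    K gray
      J gray
        G gray
          G→H: H is gray → back edge
Back edge closes the cycle H → N → K → J → G → H; its vertices are {G, H, J, K, N}.

G, H, J, K, N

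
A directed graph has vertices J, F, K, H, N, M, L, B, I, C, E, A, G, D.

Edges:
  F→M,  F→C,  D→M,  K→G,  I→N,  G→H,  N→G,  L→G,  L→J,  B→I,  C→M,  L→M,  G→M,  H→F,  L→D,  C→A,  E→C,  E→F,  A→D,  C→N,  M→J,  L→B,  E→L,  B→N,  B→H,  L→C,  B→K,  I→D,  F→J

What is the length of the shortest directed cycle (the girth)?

5

For each vertex v, BFS finds the shortest path from v back to v.
The shortest such closed walk is F → C → N → G → H → F, length 5.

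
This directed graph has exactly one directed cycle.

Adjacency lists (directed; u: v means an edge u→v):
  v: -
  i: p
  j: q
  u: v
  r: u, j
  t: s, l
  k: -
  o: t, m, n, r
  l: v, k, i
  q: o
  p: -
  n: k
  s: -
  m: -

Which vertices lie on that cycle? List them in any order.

j, o, q, r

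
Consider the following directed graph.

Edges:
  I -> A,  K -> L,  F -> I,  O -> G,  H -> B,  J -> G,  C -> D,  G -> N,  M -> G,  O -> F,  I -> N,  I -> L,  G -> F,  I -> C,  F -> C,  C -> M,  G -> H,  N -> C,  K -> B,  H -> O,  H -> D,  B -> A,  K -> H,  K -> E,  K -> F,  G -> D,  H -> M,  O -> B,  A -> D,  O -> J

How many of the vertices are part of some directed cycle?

9

A vertex is on a directed cycle iff it belongs to a strongly connected component of size ≥ 2 (or has a self-loop).
The vertices on cycles are {C, F, G, H, I, J, M, N, O} — 9 in total.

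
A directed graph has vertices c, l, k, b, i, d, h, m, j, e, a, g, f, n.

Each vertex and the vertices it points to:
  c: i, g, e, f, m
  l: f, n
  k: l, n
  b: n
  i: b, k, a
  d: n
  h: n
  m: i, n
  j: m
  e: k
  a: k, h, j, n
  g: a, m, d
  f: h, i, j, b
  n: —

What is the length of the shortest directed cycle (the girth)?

4

For each vertex v, BFS finds the shortest path from v back to v.
The shortest such closed walk is f → i → k → l → f, length 4.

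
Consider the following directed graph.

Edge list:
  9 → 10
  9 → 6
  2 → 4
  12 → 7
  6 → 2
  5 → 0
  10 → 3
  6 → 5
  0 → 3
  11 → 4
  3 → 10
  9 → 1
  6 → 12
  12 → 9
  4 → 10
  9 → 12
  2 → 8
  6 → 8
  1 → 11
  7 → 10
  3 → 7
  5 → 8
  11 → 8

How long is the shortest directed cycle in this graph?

For each vertex v, BFS finds the shortest path from v back to v.
The shortest such closed walk is 9 → 12 → 9, length 2.

2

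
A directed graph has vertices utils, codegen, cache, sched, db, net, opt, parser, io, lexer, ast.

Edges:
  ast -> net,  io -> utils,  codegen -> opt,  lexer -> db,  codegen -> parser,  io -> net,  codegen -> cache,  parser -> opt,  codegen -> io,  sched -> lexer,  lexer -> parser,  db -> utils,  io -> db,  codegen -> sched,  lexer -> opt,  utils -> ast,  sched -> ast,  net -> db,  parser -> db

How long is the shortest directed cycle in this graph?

For each vertex v, BFS finds the shortest path from v back to v.
The shortest such closed walk is utils → ast → net → db → utils, length 4.

4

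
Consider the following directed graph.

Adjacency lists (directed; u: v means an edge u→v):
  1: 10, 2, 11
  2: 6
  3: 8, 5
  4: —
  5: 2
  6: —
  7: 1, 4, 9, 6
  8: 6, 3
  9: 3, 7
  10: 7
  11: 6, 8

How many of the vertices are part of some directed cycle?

6

A vertex is on a directed cycle iff it belongs to a strongly connected component of size ≥ 2 (or has a self-loop).
The vertices on cycles are {1, 3, 7, 8, 9, 10} — 6 in total.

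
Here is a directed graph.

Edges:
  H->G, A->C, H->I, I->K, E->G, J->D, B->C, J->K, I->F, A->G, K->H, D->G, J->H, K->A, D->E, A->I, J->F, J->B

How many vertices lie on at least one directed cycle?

A vertex is on a directed cycle iff it belongs to a strongly connected component of size ≥ 2 (or has a self-loop).
The vertices on cycles are {A, H, I, K} — 4 in total.

4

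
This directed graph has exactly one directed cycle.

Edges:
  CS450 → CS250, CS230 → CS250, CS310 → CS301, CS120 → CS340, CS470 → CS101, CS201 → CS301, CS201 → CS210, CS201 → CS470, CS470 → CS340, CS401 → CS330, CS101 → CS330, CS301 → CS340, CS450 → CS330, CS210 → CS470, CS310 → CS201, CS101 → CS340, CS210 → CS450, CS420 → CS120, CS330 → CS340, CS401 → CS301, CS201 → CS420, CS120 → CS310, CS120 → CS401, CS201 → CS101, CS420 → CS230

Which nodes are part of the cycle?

DFS with gray/black marking from CS201:
CS201 gray
  CS420 gray
    CS230 gray
      CS250 gray
      CS250 black
    CS230 black
    CS120 gray
      CS401 gray
        CS330 gray
          CS340 gray
          CS340 black
        CS330 black
        CS301 gray
          CS301→CS340: CS340 black — skip
        CS301 black
      CS401 black
      CS120→CS340: CS340 black — skip
      CS310 gray
        CS310→CS301: CS301 black — skip
        CS310→CS201: CS201 is gray → back edge
Back edge closes the cycle CS201 → CS420 → CS120 → CS310 → CS201; its vertices are {CS120, CS201, CS310, CS420}.

CS120, CS201, CS310, CS420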